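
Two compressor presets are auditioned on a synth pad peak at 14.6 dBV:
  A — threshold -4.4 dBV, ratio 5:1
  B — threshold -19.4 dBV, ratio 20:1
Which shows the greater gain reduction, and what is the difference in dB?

A: GR = 19 − 19/5 = 15.2 dB.
B: GR = 34 − 34/20 = 32.3 dB.
B applies 17.1 dB more gain reduction.

B, by 17.1 dB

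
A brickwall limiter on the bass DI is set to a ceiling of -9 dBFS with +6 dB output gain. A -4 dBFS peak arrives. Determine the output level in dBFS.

-3 dBFS

The limiter clamps the peak to its -9 dBFS ceiling.
Output gain then adds 6 dB: -9 + 6 = -3 dBFS.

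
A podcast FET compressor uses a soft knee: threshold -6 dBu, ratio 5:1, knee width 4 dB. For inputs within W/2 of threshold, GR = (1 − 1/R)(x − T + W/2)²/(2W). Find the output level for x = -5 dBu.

x − T + W/2 = -5 − (-6) + 2 = 3.
GR = (1 − 1/5) × 3² / 8 = 0.8 × 9 / 8 = 0.9 dB.
Output = -5 − 0.9 = -5.9 dBu.

-5.9 dBu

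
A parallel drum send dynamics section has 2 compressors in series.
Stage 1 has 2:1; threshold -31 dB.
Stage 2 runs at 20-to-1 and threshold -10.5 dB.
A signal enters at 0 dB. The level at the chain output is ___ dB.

Stage 1: overshoot 31 dB → 31/2 = 15.5 dB → -15.5 dB.
Stage 2: below threshold (-15.5 ≤ -10.5); passes unchanged; output -15.5 dB.

-15.5 dB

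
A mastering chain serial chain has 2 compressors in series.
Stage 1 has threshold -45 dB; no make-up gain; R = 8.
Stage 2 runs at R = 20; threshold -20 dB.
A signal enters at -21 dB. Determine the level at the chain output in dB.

Stage 1: -21 dB is 24 dB over -45 dB; at 8:1 that becomes 3 dB over, giving -42 dB.
Stage 2: -42 dB ≤ -20 dB, so stage 2 doesn't engage; output -42 dB.

-42 dB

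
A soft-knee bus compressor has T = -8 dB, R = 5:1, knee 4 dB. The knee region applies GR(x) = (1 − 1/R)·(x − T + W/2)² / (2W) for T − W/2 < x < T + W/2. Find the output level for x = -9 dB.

x − T + W/2 = -9 − (-8) + 2 = 1.
GR = (1 − 1/5) × 1² / 8 = 0.8 × 1 / 8 = 0.1 dB.
Output = -9 − 0.1 = -9.1 dB.

-9.1 dB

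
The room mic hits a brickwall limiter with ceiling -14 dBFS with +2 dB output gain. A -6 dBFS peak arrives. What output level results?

The limiter clamps the peak to its -14 dBFS ceiling.
Output gain then adds 2 dB: -14 + 2 = -12 dBFS.

-12 dBFS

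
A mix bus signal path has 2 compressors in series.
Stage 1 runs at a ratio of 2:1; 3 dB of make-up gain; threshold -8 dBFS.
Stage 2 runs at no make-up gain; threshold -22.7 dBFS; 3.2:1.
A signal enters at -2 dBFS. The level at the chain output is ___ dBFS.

Stage 1: overshoot 6 dB → 6/2 = 3 dB → -5 dBFS; +3 dB make-up → -2 dBFS.
Stage 2: -2 dBFS is 20.7 dB over -22.7 dBFS; at 3.2:1 that becomes 6.46875 dB over, giving -16.23125 dBFS.

-16.23125 dBFS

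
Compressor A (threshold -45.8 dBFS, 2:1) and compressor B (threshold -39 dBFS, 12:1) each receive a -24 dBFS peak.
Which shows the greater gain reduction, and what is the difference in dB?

A: GR = 21.8 − 21.8/2 = 10.9 dB.
B: GR = 15 − 15/12 = 13.75 dB.
B applies 2.85 dB more gain reduction.

B, by 2.85 dB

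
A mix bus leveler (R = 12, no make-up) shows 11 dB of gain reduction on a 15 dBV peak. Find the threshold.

Input is 12 dB above T (since output overshoot × R = input overshoot: (4 − T)·12 = 15 − T gives T = 3 dBV).
Check: 3 + (15 − 3)/12 = 3 + 1 = 4 dBV. ✓

3 dBV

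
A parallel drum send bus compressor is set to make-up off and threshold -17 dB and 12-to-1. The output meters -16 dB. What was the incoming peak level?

Post-compression overshoot = -16 − (-17) = 1 dB.
Before 12:1 compression the overshoot was 1 × 12 = 12 dB, so input = -17 + 12 = -5 dB.

-5 dB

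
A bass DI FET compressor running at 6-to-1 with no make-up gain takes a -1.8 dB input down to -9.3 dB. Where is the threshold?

-10.8 dB

Gain reduction = -1.8 − (-9.3) = 7.5 dB; output overshoot = GR / (R − 1) = 7.5 / 5 = 1.5 dB.
Threshold = output − output overshoot = -9.3 − 1.5 = -10.8 dB.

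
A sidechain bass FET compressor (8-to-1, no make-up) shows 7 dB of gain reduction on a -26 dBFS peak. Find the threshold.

Gain reduction = -26 − (-33) = 7 dB; output overshoot = GR / (R − 1) = 7 / 7 = 1 dB.
Threshold = output − output overshoot = -33 − 1 = -34 dBFS.

-34 dBFS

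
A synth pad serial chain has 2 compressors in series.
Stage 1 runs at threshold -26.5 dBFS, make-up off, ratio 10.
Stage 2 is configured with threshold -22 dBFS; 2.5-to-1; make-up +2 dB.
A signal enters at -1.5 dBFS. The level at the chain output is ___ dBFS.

-22 dBFS

Stage 1: overshoot 25 dB → 25/10 = 2.5 dB → -24 dBFS.
Stage 2: -24 dBFS is at or below the -22 dBFS threshold — no compression; make-up brings it to -22 dBFS.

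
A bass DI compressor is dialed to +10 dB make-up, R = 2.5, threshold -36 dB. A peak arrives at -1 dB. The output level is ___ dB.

-12 dB

Overshoot: -1 − (-36) = 35 dB.
At 2.5:1 the overshoot is divided by 2.5, leaving 14 dB above threshold.
That puts the output at -22 dB; make-up adds 10 dB, giving -12 dB.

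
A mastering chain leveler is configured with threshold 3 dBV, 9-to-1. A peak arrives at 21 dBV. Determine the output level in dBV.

5 dBV

21 dBV sits 18 dB over threshold.
The 18 dB excess becomes 2 dB after 9:1 reduction.
So the level is 3 + 2 = 5 dBV.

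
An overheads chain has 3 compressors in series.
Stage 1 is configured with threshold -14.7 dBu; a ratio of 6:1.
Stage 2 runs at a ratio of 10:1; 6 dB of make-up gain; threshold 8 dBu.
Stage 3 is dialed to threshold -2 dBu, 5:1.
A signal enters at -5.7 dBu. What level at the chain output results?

Stage 1: 9 dB above -14.7 dBu, reduced 6:1 to 1.5 dB above → -13.2 dBu.
Stage 2: -13.2 dBu ≤ 8 dBu, so stage 2 doesn't engage; make-up brings it to -7.2 dBu.
Stage 3: -7.2 dBu is at or below the -2 dBu threshold — no compression; output -7.2 dBu.

-7.2 dBu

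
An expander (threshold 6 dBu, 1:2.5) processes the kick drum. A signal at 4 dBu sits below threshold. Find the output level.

1 dBu

Undershoot = 6 − 4 = 2 dB.
At 1:2.5, that expands to 5 dB under threshold.
Output = 6 − 5 = 1 dBu.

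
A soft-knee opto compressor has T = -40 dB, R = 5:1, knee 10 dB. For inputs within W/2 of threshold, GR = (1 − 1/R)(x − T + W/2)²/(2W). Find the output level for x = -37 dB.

-39.56 dB

x − T + W/2 = -37 − (-40) + 5 = 8.
GR = (1 − 1/5) × 8² / 20 = 0.8 × 64 / 20 = 2.56 dB.
Output = -37 − 2.56 = -39.56 dB.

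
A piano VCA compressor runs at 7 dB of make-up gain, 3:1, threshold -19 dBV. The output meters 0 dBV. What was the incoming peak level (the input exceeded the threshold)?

17 dBV

Remove make-up: 0 − 7 = -7 dBV.
Post-compression overshoot = -7 − (-19) = 12 dB.
Input overshoot = R × output overshoot = 36 dB → input = -19 + 36 = 17 dBV.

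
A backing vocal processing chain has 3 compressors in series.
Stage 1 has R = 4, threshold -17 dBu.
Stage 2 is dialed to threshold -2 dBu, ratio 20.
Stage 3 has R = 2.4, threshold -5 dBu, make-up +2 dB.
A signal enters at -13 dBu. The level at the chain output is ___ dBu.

-14 dBu

Stage 1: 4 dB above -17 dBu, reduced 4:1 to 1 dB above → -16 dBu.
Stage 2: below threshold (-16 ≤ -2); passes unchanged; output -16 dBu.
Stage 3: -16 dBu is at or below the -5 dBu threshold — no compression; make-up brings it to -14 dBu.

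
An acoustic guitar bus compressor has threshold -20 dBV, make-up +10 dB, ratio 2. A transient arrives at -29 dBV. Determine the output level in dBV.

-29 dBV is 9 dB below the -20 dBV threshold, so no gain reduction is applied.
Make-up gain adds 10 dB: -29 + 10 = -19 dBV.

-19 dBV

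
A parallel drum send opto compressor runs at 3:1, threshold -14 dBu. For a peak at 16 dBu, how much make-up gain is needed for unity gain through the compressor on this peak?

Without make-up, output = threshold + overshoot/3 = -14 + 10 = -4 dBu.
Gap to target: 20 dB.

20 dB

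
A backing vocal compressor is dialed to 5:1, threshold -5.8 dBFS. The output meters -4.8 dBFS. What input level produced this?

The compressed level sits -4.8 − (-5.8) = 1 dB over threshold.
Before 5:1 compression the overshoot was 1 × 5 = 5 dB, so input = -5.8 + 5 = -0.8 dBFS.

-0.8 dBFS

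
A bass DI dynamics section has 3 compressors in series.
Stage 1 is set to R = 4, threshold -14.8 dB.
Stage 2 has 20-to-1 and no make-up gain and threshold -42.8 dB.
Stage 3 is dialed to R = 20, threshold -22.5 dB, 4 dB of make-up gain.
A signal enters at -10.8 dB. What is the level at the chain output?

Stage 1: overshoot 4 dB → 4/4 = 1 dB → -13.8 dB.
Stage 2: 29 dB above -42.8 dB, reduced 20:1 to 1.45 dB above → -41.35 dB.
Stage 3: below threshold (-41.35 ≤ -22.5); passes unchanged; make-up brings it to -37.35 dB.

-37.35 dB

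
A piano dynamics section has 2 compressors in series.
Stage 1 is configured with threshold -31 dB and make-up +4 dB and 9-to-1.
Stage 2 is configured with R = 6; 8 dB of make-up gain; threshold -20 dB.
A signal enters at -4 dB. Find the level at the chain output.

-16 dB

Stage 1: 27 dB above -31 dB, reduced 9:1 to 3 dB above → -28 dB; +4 dB make-up → -24 dB.
Stage 2: -24 dB ≤ -20 dB, so stage 2 doesn't engage; make-up brings it to -16 dB.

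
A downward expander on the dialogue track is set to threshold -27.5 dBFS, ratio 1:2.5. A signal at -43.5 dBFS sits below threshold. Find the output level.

The input is 16 dB below the -27.5 dBFS threshold.
A 1:2.5 expander multiplies undershoot by 2.5: 16 × 2.5 = 40 dB below threshold.
Output = -27.5 − 40 = -67.5 dBFS.

-67.5 dBFS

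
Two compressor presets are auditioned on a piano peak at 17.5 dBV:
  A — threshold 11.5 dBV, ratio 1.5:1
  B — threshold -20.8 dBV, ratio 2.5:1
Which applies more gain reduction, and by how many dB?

B, by 20.98 dB

A: GR = 6 − 6/1.5 = 2 dB.
B: GR = 38.3 − 38.3/2.5 = 22.98 dB.
B applies 20.98 dB more gain reduction.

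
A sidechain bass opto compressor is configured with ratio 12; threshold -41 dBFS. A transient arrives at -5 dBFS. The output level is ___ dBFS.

-38 dBFS

-5 dBFS sits 36 dB over threshold.
12:1 compression reduces that to 36/12 = 3 dB over.
So the level is -41 + 3 = -38 dBFS.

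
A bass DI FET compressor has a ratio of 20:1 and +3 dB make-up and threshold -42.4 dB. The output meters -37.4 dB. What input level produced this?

Stripping the +3 dB make-up gives -40.4 dB at the gain stage.
The compressed level sits -40.4 − (-42.4) = 2 dB over threshold.
Input overshoot = R × output overshoot = 40 dB → input = -42.4 + 40 = -2.4 dB.

-2.4 dB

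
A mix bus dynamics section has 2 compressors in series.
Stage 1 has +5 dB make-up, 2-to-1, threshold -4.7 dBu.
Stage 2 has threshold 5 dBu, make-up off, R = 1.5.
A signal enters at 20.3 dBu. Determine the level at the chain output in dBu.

Stage 1: overshoot 25 dB → 25/2 = 12.5 dB → 7.8 dBu; +5 dB make-up → 12.8 dBu.
Stage 2: overshoot 7.8 dB → 7.8/1.5 = 5.2 dB → 10.2 dBu.

10.2 dBu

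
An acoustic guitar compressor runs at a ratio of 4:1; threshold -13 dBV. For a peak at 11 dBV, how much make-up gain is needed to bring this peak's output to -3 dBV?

Without make-up, output = threshold + overshoot/4 = -13 + 6 = -7 dBV.
Gap to target: 4 dB.

4 dB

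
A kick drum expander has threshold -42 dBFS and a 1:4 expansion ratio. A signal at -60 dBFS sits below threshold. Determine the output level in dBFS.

-114 dBFS

Below threshold, a 1:4 expander applies gain = (4−1)×(T − x) of attenuation.
(4−1) × 18 = 54 dB, so output = -60 − 54 = -114 dBFS.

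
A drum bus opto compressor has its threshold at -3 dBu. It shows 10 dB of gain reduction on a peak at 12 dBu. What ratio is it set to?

3:1

Input overshoot = 12 − (-3) = 15 dB.
Output overshoot = 15 − 10 = 5 dB.
Ratio = input overshoot / output overshoot = 15 / 5 = 3.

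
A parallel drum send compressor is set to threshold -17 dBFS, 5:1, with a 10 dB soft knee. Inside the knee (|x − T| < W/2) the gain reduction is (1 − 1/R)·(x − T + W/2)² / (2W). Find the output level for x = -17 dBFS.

x − T + W/2 = -17 − (-17) + 5 = 5.
GR = (1 − 1/5) × 5² / 20 = 0.8 × 25 / 20 = 1 dB.
Output = -17 − 1 = -18 dBFS.

-18 dBFS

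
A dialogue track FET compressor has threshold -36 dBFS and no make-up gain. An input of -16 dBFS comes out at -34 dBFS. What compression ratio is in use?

10:1

Input overshoot = -16 − (-36) = 20 dB; output overshoot = -34 − (-36) = 2 dB.
Ratio = 20 / 2 = 10.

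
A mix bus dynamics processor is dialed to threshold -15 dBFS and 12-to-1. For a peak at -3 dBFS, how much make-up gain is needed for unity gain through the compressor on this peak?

The peak compresses to -15 + 12/12 = -14 dBFS.
To reach -3 dBFS requires -3 − (-14) = 11 dB of make-up.

11 dB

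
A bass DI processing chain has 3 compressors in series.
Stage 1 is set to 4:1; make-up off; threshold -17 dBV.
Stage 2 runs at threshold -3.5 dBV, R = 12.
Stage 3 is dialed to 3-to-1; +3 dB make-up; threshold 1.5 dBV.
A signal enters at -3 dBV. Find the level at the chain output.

-10.5 dBV

Stage 1: 14 dB above -17 dBV, reduced 4:1 to 3.5 dB above → -13.5 dBV.
Stage 2: below threshold (-13.5 ≤ -3.5); passes unchanged; output -13.5 dBV.
Stage 3: below threshold (-13.5 ≤ 1.5); passes unchanged; make-up brings it to -10.5 dBV.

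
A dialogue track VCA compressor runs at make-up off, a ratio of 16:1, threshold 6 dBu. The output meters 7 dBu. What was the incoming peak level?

22 dBu

Post-compression overshoot = 7 − 6 = 1 dB.
Undo the ratio: input overshoot = 1 × 16 = 16 dB, giving input = 22 dBu.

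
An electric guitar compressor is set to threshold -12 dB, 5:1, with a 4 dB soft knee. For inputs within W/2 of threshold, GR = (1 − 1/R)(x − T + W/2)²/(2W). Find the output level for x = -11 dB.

-11.9 dB

x − T + W/2 = -11 − (-12) + 2 = 3.
GR = (1 − 1/5) × 3² / 8 = 0.8 × 9 / 8 = 0.9 dB.
Output = -11 − 0.9 = -11.9 dB.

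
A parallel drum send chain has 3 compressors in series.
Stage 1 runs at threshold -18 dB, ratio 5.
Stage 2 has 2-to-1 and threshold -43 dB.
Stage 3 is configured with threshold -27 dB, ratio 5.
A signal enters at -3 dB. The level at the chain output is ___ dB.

Stage 1: -3 dB is 15 dB over -18 dB; at 5:1 that becomes 3 dB over, giving -15 dB.
Stage 2: 28 dB above -43 dB, reduced 2:1 to 14 dB above → -29 dB.
Stage 3: -29 dB ≤ -27 dB, so stage 3 doesn't engage; output -29 dB.

-29 dB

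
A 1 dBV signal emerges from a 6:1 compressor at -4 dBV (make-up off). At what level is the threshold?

Input is 6 dB above T (since output overshoot × R = input overshoot: (-4 − T)·6 = 1 − T gives T = -5 dBV).
Check: -5 + (1 − (-5))/6 = -5 + 1 = -4 dBV. ✓

-5 dBV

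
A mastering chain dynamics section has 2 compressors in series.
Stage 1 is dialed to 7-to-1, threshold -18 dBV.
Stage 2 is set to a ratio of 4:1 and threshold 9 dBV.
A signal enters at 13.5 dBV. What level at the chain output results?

Stage 1: 31.5 dB above -18 dBV, reduced 7:1 to 4.5 dB above → -13.5 dBV.
Stage 2: below threshold (-13.5 ≤ 9); passes unchanged; output -13.5 dBV.

-13.5 dBV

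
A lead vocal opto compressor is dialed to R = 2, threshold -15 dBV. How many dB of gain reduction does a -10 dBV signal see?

2.5 dB

Overshoot = -10 − (-15) = 5 dB.
After 2:1 compression the overshoot becomes 5/2 = 2.5 dB.
So the signal is attenuated by 5 − 2.5 = 2.5 dB.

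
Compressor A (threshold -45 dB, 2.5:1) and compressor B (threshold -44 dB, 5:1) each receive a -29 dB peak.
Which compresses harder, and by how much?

B, by 2.4 dB

A: overshoot 16 dB → output overshoot 6.4 dB → GR 9.6 dB.
B: overshoot 15 dB → output overshoot 3 dB → GR 12 dB.
B applies 2.4 dB more gain reduction.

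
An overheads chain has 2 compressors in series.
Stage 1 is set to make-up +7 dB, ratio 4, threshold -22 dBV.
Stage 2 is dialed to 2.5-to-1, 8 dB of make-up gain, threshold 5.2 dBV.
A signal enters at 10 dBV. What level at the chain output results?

Stage 1: overshoot 32 dB → 32/4 = 8 dB → -14 dBV; +7 dB make-up → -7 dBV.
Stage 2: below threshold (-7 ≤ 5.2); passes unchanged; make-up brings it to 1 dBV.

1 dBV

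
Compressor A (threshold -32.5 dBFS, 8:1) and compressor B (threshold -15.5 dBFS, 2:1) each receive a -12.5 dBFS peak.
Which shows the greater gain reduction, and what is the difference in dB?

A: overshoot 20 dB → output overshoot 2.5 dB → GR 17.5 dB.
B: overshoot 3 dB → output overshoot 1.5 dB → GR 1.5 dB.
A reduces 16 dB more.

A, by 16 dB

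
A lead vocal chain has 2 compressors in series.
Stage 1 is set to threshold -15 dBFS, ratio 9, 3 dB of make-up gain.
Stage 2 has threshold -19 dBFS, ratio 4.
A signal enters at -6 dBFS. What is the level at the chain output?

Stage 1: 9 dB above -15 dBFS, reduced 9:1 to 1 dB above → -14 dBFS; +3 dB make-up → -11 dBFS.
Stage 2: -11 dBFS is 8 dB over -19 dBFS; at 4:1 that becomes 2 dB over, giving -17 dBFS.

-17 dBFS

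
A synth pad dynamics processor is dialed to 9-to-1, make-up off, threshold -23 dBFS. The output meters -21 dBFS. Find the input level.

-5 dBFS

The compressed level sits -21 − (-23) = 2 dB over threshold.
Before 9:1 compression the overshoot was 2 × 9 = 18 dB, so input = -23 + 18 = -5 dBFS.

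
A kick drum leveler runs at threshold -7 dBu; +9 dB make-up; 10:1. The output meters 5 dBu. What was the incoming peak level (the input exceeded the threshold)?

Before make-up, the level was 5 − 9 = -4 dBu.
Post-compression overshoot = -4 − (-7) = 3 dB.
Before 10:1 compression the overshoot was 3 × 10 = 30 dB, so input = -7 + 30 = 23 dBu.

23 dBu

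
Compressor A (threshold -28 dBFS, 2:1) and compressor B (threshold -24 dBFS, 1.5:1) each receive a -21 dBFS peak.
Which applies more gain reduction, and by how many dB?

A, by 2.5 dB

A: 7 dB over, compressed to 3.5 dB over, so 3.5 dB of GR.
B: 3 dB over, compressed to 2 dB over, so 1 dB of GR.
Difference: 2.5 dB in favour of A.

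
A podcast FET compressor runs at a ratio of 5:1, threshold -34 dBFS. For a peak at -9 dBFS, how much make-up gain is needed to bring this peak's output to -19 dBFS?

Without make-up, output = threshold + overshoot/5 = -34 + 5 = -29 dBFS.
Gap to target: 10 dB.

10 dB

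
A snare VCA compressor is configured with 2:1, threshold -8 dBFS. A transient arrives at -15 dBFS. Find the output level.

-15 dBFS is 7 dB below the -8 dBFS threshold, so no gain reduction is applied.
Output = input = -15 dBFS.

-15 dBFS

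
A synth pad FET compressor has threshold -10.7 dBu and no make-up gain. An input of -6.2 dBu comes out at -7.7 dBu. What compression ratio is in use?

Input overshoot = -6.2 − (-10.7) = 4.5 dB; output overshoot = -7.7 − (-10.7) = 3 dB.
Ratio = 4.5 / 3 = 1.5.

1.5:1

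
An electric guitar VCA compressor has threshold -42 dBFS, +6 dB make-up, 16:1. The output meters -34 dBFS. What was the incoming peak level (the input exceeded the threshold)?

-10 dBFS

Stripping the +6 dB make-up gives -40 dBFS at the gain stage.
That's 2 dB above the -42 dBFS threshold.
Before 16:1 compression the overshoot was 2 × 16 = 32 dB, so input = -42 + 32 = -10 dBFS.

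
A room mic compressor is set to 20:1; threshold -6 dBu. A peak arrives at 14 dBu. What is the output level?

14 dBu sits 20 dB over threshold.
The 20 dB excess becomes 1 dB after 20:1 reduction.
That puts the output at -5 dBu.

-5 dBu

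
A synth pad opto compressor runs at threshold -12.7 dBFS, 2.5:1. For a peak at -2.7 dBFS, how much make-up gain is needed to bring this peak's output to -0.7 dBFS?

The peak compresses to -12.7 + 10/2.5 = -8.7 dBFS.
To reach -0.7 dBFS requires -0.7 − (-8.7) = 8 dB of make-up.

8 dB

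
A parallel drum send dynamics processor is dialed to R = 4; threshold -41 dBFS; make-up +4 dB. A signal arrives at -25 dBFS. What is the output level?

-33 dBFS

The input is 16 dB above the -41 dBFS threshold.
The 16 dB excess becomes 4 dB after 4:1 reduction.
That puts the output at -37 dBFS; make-up adds 4 dB, giving -33 dBFS.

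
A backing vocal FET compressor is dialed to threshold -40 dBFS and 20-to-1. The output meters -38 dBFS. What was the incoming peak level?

Post-compression overshoot = -38 − (-40) = 2 dB.
Before 20:1 compression the overshoot was 2 × 20 = 40 dB, so input = -40 + 40 = 0 dBFS.

0 dBFS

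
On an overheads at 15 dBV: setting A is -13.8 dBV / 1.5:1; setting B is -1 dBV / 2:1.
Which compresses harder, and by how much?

A: GR = 28.8 − 28.8/1.5 = 9.6 dB.
B: GR = 16 − 16/2 = 8 dB.
A applies 1.6 dB more gain reduction.

A, by 1.6 dB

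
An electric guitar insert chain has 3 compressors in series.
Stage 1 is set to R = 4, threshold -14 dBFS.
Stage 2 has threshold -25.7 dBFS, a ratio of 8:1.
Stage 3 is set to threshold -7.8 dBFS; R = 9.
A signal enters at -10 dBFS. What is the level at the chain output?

Stage 1: overshoot 4 dB → 4/4 = 1 dB → -13 dBFS.
Stage 2: -13 dBFS is 12.7 dB over -25.7 dBFS; at 8:1 that becomes 1.5875 dB over, giving -24.1125 dBFS.
Stage 3: -24.1125 dBFS ≤ -7.8 dBFS, so stage 3 doesn't engage; output -24.1125 dBFS.

-24.1125 dBFS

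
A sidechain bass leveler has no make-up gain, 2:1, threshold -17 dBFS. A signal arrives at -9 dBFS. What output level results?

-13 dBFS

The input is 8 dB above the -17 dBFS threshold.
The 8 dB excess becomes 4 dB after 2:1 reduction.
Output = -17 + 4 = -13 dBFS.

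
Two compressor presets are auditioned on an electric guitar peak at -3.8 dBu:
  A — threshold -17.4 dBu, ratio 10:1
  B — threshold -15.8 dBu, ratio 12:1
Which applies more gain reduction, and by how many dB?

A: 13.6 dB over, compressed to 1.36 dB over, so 12.24 dB of GR.
B: 12 dB over, compressed to 1 dB over, so 11 dB of GR.
Difference: 1.24 dB in favour of A.

A, by 1.24 dB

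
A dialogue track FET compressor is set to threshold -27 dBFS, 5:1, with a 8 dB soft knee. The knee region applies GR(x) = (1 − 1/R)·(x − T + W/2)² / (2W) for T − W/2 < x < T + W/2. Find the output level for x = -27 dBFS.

x − T + W/2 = -27 − (-27) + 4 = 4.
GR = (1 − 1/5) × 4² / 16 = 0.8 × 16 / 16 = 0.8 dB.
Output = -27 − 0.8 = -27.8 dBFS.

-27.8 dBFS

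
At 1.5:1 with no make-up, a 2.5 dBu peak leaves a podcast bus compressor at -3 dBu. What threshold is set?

-14 dBu

Input is 16.5 dB above T (since output overshoot × R = input overshoot: (-3 − T)·1.5 = 2.5 − T gives T = -14 dBu).
Check: -14 + (2.5 − (-14))/1.5 = -14 + 11 = -3 dBu. ✓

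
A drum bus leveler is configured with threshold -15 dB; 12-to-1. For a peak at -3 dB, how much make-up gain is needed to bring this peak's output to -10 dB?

Without make-up, output = threshold + overshoot/12 = -15 + 1 = -14 dB.
Gap to target: 4 dB.

4 dB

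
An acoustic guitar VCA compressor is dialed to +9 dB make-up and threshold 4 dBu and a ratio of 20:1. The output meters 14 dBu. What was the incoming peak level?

Remove make-up: 14 − 9 = 5 dBu.
Post-compression overshoot = 5 − 4 = 1 dB.
Undo the ratio: input overshoot = 1 × 20 = 20 dB, giving input = 24 dBu.

24 dBu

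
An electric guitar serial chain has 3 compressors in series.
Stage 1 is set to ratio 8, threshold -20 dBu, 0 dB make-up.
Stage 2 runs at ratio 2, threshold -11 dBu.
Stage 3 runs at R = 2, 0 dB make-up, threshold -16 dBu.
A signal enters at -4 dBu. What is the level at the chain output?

-18 dBu

Stage 1: -4 dBu is 16 dB over -20 dBu; at 8:1 that becomes 2 dB over, giving -18 dBu.
Stage 2: below threshold (-18 ≤ -11); passes unchanged; output -18 dBu.
Stage 3: -18 dBu is at or below the -16 dBu threshold — no compression; output -18 dBu.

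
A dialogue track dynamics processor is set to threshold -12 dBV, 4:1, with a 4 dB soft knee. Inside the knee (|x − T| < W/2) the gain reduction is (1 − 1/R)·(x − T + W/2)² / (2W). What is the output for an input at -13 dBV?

x − T + W/2 = -13 − (-12) + 2 = 1.
GR = (1 − 1/4) × 1² / 8 = 0.75 × 1 / 8 = 0.09375 dB.
Output = -13 − 0.09375 = -13.09375 dBV.

-13.09375 dBV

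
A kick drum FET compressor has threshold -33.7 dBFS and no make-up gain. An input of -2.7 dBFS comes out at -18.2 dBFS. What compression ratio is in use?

Input overshoot = -2.7 − (-33.7) = 31 dB; output overshoot = -18.2 − (-33.7) = 15.5 dB.
Ratio = 31 / 15.5 = 2.

2:1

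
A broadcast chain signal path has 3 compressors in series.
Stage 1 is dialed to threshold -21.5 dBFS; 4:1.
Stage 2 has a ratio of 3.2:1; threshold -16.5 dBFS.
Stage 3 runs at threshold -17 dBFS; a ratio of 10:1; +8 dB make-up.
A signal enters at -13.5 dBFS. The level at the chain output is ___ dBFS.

Stage 1: -13.5 dBFS is 8 dB over -21.5 dBFS; at 4:1 that becomes 2 dB over, giving -19.5 dBFS.
Stage 2: below threshold (-19.5 ≤ -16.5); passes unchanged; output -19.5 dBFS.
Stage 3: -19.5 dBFS is at or below the -17 dBFS threshold — no compression; make-up brings it to -11.5 dBFS.

-11.5 dBFS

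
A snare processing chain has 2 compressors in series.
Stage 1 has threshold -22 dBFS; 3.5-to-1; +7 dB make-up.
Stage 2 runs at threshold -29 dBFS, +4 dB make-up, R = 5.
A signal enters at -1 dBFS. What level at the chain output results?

Stage 1: overshoot 21 dB → 21/3.5 = 6 dB → -16 dBFS; +7 dB make-up → -9 dBFS.
Stage 2: 20 dB above -29 dBFS, reduced 5:1 to 4 dB above → -25 dBFS; +4 dB make-up → -21 dBFS.

-21 dBFS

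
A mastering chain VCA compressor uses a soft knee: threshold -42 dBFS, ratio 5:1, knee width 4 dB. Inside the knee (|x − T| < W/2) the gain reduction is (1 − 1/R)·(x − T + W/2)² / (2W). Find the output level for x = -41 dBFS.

-41.9 dBFS

x − T + W/2 = -41 − (-42) + 2 = 3.
GR = (1 − 1/5) × 3² / 8 = 0.8 × 9 / 8 = 0.9 dB.
Output = -41 − 0.9 = -41.9 dBFS.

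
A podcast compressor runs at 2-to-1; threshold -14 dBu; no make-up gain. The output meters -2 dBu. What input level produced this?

10 dBu

That's 12 dB above the -14 dBu threshold.
Undo the ratio: input overshoot = 12 × 2 = 24 dB, giving input = 10 dBu.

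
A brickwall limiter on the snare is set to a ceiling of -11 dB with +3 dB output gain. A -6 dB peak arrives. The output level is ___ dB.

-8 dB

A brickwall limiter is an ∞:1 compressor: any input above the ceiling is clamped to -11 dB.
Output gain then adds 3 dB: -11 + 3 = -8 dB.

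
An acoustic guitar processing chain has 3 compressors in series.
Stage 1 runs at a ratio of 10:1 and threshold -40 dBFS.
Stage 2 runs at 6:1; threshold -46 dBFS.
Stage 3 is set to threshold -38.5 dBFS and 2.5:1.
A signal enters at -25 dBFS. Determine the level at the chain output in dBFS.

Stage 1: overshoot 15 dB → 15/10 = 1.5 dB → -38.5 dBFS.
Stage 2: -38.5 dBFS is 7.5 dB over -46 dBFS; at 6:1 that becomes 1.25 dB over, giving -44.75 dBFS.
Stage 3: -44.75 dBFS ≤ -38.5 dBFS, so stage 3 doesn't engage; output -44.75 dBFS.

-44.75 dBFS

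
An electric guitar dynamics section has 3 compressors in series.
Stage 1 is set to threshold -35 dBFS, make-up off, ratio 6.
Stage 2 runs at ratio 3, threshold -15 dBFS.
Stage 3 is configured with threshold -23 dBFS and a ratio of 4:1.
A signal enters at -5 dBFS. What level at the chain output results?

Stage 1: 30 dB above -35 dBFS, reduced 6:1 to 5 dB above → -30 dBFS.
Stage 2: below threshold (-30 ≤ -15); passes unchanged; output -30 dBFS.
Stage 3: -30 dBFS ≤ -23 dBFS, so stage 3 doesn't engage; output -30 dBFS.

-30 dBFS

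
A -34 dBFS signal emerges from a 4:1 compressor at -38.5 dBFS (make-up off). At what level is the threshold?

-40 dBFS

Let T be the threshold. Output overshoot = (input overshoot)/R, so -38.5 − T = (-34 − T)/4.
4·(-38.5 − T) = -34 − T → 3·T = -154 − (-34) = -120.
T = -120/3 = -40 dBFS.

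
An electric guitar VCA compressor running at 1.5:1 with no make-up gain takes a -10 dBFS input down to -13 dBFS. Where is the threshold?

-19 dBFS

Let T be the threshold. Output overshoot = (input overshoot)/R, so -13 − T = (-10 − T)/1.5.
1.5·(-13 − T) = -10 − T → 0.5·T = -19.5 − (-10) = -9.5.
T = -9.5/0.5 = -19 dBFS.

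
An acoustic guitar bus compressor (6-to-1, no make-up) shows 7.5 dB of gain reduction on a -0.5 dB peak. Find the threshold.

Input is 9 dB above T (since output overshoot × R = input overshoot: (-8 − T)·6 = -0.5 − T gives T = -9.5 dB).
Check: -9.5 + (-0.5 − (-9.5))/6 = -9.5 + 1.5 = -8 dB. ✓

-9.5 dB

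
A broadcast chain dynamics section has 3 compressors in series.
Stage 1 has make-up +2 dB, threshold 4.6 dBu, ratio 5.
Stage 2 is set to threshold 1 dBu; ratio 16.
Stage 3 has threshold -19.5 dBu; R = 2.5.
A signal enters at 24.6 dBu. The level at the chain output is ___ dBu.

Stage 1: overshoot 20 dB → 20/5 = 4 dB → 8.6 dBu; +2 dB make-up → 10.6 dBu.
Stage 2: overshoot 9.6 dB → 9.6/16 = 0.6 dB → 1.6 dBu.
Stage 3: 21.1 dB above -19.5 dBu, reduced 2.5:1 to 8.44 dB above → -11.06 dBu.

-11.06 dBu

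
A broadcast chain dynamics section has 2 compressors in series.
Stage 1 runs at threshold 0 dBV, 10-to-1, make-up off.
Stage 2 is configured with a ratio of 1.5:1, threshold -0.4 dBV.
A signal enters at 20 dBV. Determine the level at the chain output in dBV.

Stage 1: 20 dBV is 20 dB over 0 dBV; at 10:1 that becomes 2 dB over, giving 2 dBV.
Stage 2: overshoot 2.4 dB → 2.4/1.5 = 1.6 dB → 1.2 dBV.

1.2 dBV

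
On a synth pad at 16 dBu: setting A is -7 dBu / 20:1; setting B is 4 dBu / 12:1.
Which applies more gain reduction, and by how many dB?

A, by 10.85 dB

A: overshoot 23 dB → output overshoot 1.15 dB → GR 21.85 dB.
B: overshoot 12 dB → output overshoot 1 dB → GR 11 dB.
A reduces 10.85 dB more.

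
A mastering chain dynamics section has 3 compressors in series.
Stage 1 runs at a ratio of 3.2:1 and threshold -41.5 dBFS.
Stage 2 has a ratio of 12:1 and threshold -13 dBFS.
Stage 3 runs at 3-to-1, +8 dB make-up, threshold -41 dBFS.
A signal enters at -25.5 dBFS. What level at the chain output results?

-31.5 dBFS

Stage 1: overshoot 16 dB → 16/3.2 = 5 dB → -36.5 dBFS.
Stage 2: below threshold (-36.5 ≤ -13); passes unchanged; output -36.5 dBFS.
Stage 3: overshoot 4.5 dB → 4.5/3 = 1.5 dB → -39.5 dBFS; +8 dB make-up → -31.5 dBFS.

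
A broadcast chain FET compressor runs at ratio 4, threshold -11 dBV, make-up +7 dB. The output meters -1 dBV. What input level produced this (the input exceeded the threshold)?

1 dBV

Before make-up, the level was -1 − 7 = -8 dBV.
The compressed level sits -8 − (-11) = 3 dB over threshold.
Input overshoot = R × output overshoot = 12 dB → input = -11 + 12 = 1 dBV.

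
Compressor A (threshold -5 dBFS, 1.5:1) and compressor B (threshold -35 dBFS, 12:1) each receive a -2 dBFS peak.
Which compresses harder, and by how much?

B, by 29.25 dB

A: GR = 3 − 3/1.5 = 1 dB.
B: GR = 33 − 33/12 = 30.25 dB.
B reduces 29.25 dB more.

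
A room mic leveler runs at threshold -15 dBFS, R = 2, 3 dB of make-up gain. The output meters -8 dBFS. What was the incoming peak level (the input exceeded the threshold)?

Before make-up, the level was -8 − 3 = -11 dBFS.
That's 4 dB above the -15 dBFS threshold.
Undo the ratio: input overshoot = 4 × 2 = 8 dB, giving input = -7 dBFS.

-7 dBFS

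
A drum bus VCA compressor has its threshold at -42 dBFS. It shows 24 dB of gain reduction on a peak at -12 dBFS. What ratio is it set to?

Input overshoot = -12 − (-42) = 30 dB.
Output overshoot = 30 − 24 = 6 dB.
Ratio = input overshoot / output overshoot = 30 / 6 = 5.

5:1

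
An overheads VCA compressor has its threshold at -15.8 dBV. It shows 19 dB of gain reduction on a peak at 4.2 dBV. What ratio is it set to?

20:1

Input overshoot = 4.2 − (-15.8) = 20 dB.
Output overshoot = 20 − 19 = 1 dB.
Ratio = input overshoot / output overshoot = 20 / 1 = 20.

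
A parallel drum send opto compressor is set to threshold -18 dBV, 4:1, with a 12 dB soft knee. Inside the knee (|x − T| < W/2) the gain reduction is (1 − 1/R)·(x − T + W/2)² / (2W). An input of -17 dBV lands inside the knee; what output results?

x − T + W/2 = -17 − (-18) + 6 = 7.
GR = (1 − 1/4) × 7² / 24 = 0.75 × 49 / 24 = 1.53125 dB.
Output = -17 − 1.53125 = -18.53125 dBV.

-18.53125 dBV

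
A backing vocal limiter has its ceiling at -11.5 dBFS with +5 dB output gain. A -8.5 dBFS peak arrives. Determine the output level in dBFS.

The limiter clamps the peak to its -11.5 dBFS ceiling.
Output gain then adds 5 dB: -11.5 + 5 = -6.5 dBFS.

-6.5 dBFS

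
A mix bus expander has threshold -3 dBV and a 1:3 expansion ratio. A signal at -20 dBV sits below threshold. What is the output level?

-54 dBV

The input is 17 dB below the -3 dBV threshold.
A 1:3 expander multiplies undershoot by 3: 17 × 3 = 51 dB below threshold.
Output = -3 − 51 = -54 dBV.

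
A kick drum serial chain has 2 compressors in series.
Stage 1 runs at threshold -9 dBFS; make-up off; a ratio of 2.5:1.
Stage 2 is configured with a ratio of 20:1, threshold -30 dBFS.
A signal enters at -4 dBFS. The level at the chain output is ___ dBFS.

Stage 1: 5 dB above -9 dBFS, reduced 2.5:1 to 2 dB above → -7 dBFS.
Stage 2: overshoot 23 dB → 23/20 = 1.15 dB → -28.85 dBFS.

-28.85 dBFS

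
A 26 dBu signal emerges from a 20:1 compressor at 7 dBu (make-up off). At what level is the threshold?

6 dBu

Let T be the threshold. Output overshoot = (input overshoot)/R, so 7 − T = (26 − T)/20.
20·(7 − T) = 26 − T → 19·T = 140 − 26 = 114.
T = 114/19 = 6 dBu.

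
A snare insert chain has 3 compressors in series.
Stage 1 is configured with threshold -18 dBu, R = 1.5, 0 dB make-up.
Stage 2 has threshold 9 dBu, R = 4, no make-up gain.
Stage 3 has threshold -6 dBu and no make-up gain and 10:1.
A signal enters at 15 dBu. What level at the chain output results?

-5 dBu

Stage 1: overshoot 33 dB → 33/1.5 = 22 dB → 4 dBu.
Stage 2: below threshold (4 ≤ 9); passes unchanged; output 4 dBu.
Stage 3: 10 dB above -6 dBu, reduced 10:1 to 1 dB above → -5 dBu.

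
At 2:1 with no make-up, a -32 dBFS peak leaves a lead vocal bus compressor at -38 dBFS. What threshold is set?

Input is 12 dB above T (since output overshoot × R = input overshoot: (-38 − T)·2 = -32 − T gives T = -44 dBFS).
Check: -44 + (-32 − (-44))/2 = -44 + 6 = -38 dBFS. ✓

-44 dBFS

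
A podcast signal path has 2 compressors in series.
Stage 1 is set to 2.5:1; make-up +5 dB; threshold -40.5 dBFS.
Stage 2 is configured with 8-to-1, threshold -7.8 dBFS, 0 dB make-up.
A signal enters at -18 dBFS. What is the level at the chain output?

Stage 1: -18 dBFS is 22.5 dB over -40.5 dBFS; at 2.5:1 that becomes 9 dB over, giving -31.5 dBFS; +5 dB make-up → -26.5 dBFS.
Stage 2: -26.5 dBFS is at or below the -7.8 dBFS threshold — no compression; output -26.5 dBFS.

-26.5 dBFS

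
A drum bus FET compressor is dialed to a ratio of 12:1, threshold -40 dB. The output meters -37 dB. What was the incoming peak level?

That's 3 dB above the -40 dB threshold.
Before 12:1 compression the overshoot was 3 × 12 = 36 dB, so input = -40 + 36 = -4 dB.

-4 dB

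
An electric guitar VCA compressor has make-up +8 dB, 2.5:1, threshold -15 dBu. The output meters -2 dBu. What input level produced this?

-2.5 dBu

Before make-up, the level was -2 − 8 = -10 dBu.
The compressed level sits -10 − (-15) = 5 dB over threshold.
Input overshoot = R × output overshoot = 12.5 dB → input = -15 + 12.5 = -2.5 dBu.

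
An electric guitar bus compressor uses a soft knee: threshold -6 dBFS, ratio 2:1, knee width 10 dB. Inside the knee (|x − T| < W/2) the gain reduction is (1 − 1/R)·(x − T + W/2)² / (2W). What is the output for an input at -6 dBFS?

x − T + W/2 = -6 − (-6) + 5 = 5.
GR = (1 − 1/2) × 5² / 20 = 0.5 × 25 / 20 = 0.625 dB.
Output = -6 − 0.625 = -6.625 dBFS.

-6.625 dBFS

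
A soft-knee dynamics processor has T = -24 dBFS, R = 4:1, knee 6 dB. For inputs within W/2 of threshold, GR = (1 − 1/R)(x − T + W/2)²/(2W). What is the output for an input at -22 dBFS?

-23.5625 dBFS

x − T + W/2 = -22 − (-24) + 3 = 5.
GR = (1 − 1/4) × 5² / 12 = 0.75 × 25 / 12 = 1.5625 dB.
Output = -22 − 1.5625 = -23.5625 dBFS.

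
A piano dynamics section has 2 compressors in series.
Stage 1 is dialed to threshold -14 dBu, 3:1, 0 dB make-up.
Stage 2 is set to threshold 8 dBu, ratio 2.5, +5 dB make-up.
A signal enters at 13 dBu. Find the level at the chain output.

Stage 1: overshoot 27 dB → 27/3 = 9 dB → -5 dBu.
Stage 2: -5 dBu ≤ 8 dBu, so stage 2 doesn't engage; make-up brings it to 0 dBu.

0 dBu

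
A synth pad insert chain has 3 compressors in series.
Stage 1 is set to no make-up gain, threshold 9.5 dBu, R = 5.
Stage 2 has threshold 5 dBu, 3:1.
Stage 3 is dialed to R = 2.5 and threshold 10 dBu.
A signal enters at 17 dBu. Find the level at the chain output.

7 dBu

Stage 1: 7.5 dB above 9.5 dBu, reduced 5:1 to 1.5 dB above → 11 dBu.
Stage 2: 11 dBu is 6 dB over 5 dBu; at 3:1 that becomes 2 dB over, giving 7 dBu.
Stage 3: 7 dBu ≤ 10 dBu, so stage 3 doesn't engage; output 7 dBu.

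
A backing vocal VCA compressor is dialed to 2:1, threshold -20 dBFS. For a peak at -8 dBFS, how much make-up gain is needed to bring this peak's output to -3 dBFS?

11 dB

Without make-up, output = threshold + overshoot/2 = -20 + 6 = -14 dBFS.
Gap to target: 11 dB.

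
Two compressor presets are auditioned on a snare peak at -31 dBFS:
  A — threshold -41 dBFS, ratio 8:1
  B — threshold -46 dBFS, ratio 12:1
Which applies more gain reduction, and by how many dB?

B, by 5 dB

A: 10 dB over, compressed to 1.25 dB over, so 8.75 dB of GR.
B: 15 dB over, compressed to 1.25 dB over, so 13.75 dB of GR.
Difference: 5 dB in favour of B.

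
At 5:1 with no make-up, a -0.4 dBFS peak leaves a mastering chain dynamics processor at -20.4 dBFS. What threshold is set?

Let T be the threshold. Output overshoot = (input overshoot)/R, so -20.4 − T = (-0.4 − T)/5.
5·(-20.4 − T) = -0.4 − T → 4·T = -102 − (-0.4) = -101.6.
T = -101.6/4 = -25.4 dBFS.

-25.4 dBFS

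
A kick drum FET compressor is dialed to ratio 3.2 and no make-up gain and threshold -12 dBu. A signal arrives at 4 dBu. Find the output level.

-7 dBu

Overshoot: 4 − (-12) = 16 dB.
The 16 dB excess becomes 5 dB after 3.2:1 reduction.
Output = -12 + 5 = -7 dBu.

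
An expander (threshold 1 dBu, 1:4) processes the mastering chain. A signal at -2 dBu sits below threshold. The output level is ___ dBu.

-11 dBu

The input is 3 dB below the 1 dBu threshold.
A 1:4 expander multiplies undershoot by 4: 3 × 4 = 12 dB below threshold.
Output = 1 − 12 = -11 dBu.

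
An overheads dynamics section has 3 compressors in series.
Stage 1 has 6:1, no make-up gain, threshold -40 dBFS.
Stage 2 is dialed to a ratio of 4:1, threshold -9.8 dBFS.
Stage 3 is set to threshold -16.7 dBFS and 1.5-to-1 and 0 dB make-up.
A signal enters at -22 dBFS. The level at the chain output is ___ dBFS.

Stage 1: 18 dB above -40 dBFS, reduced 6:1 to 3 dB above → -37 dBFS.
Stage 2: -37 dBFS is at or below the -9.8 dBFS threshold — no compression; output -37 dBFS.
Stage 3: -37 dBFS ≤ -16.7 dBFS, so stage 3 doesn't engage; output -37 dBFS.

-37 dBFS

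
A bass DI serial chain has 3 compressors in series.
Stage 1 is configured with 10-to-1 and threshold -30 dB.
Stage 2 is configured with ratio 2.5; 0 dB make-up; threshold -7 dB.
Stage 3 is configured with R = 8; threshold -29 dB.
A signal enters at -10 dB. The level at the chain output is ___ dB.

Stage 1: -10 dB is 20 dB over -30 dB; at 10:1 that becomes 2 dB over, giving -28 dB.
Stage 2: below threshold (-28 ≤ -7); passes unchanged; output -28 dB.
Stage 3: 1 dB above -29 dB, reduced 8:1 to 0.125 dB above → -28.875 dB.

-28.875 dB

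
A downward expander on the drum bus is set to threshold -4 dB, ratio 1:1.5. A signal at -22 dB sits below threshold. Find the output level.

Undershoot = (-4) − (-22) = 18 dB.
At 1:1.5, that expands to 27 dB under threshold.
Output = -4 − 27 = -31 dB.

-31 dB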